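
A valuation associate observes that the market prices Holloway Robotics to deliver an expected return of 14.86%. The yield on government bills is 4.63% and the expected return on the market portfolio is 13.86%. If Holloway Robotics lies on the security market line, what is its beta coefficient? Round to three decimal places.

MRP = 13.86% − 4.63% = 9.23%
β = (E(R) − R_f) / MRP = (14.86% − 4.63%) / 9.23% = 10.23% / 9.23% = 1.108

1.108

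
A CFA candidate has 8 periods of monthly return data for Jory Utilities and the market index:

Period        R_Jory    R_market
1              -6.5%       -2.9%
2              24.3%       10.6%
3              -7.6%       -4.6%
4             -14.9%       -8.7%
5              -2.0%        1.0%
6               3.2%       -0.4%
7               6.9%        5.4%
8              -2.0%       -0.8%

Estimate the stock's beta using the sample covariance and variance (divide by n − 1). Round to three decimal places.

Mean R_i = (-6.5 + 24.3 − 7.6 − 14.9 − 2.0 + 3.2 + 6.9 − 2.0) / 8 = 0.1750%
Mean R_m = (-2.9 + 10.6 − 4.6 − 8.7 + 1.0 − 0.4 + 5.4 − 0.8) / 8 = -0.0500%
Σ(R_i − R̄_i)(R_m − R̄_m) = 476.6700  ⇒  Cov = 476.6700 / 7 = 68.0957
Σ(R_m − R̄_m)² = 248.5600  ⇒  Var(R_m) = 248.5600 / 7 = 35.5086
β = Cov / Var(R_m) = 68.0957 / 35.5086 = 1.9177

1.918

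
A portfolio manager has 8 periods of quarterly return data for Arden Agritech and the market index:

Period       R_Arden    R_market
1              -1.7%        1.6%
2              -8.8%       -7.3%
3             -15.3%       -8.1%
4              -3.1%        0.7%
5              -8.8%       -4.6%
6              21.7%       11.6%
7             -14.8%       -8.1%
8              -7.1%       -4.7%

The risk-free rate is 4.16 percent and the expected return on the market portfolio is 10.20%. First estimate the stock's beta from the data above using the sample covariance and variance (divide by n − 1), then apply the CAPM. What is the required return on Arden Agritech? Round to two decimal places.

14.31%

Mean R_i = (-1.7 − 8.8 − 15.3 − 3.1 − 8.8 + 21.7 − 14.8 − 7.1) / 8 = -4.7375%
Mean R_m = (1.6 − 7.3 − 8.1 + 0.7 − 4.6 + 11.6 − 8.1 − 4.7) / 8 = -2.3625%
Σ(R_i − R̄_i)(R_m − R̄_m) = 539.1913  ⇒  Cov = 539.1913 / 7 = 77.0273
Σ(R_m − R̄_m)² = 320.7188  ⇒  Var(R_m) = 320.7188 / 7 = 45.8170
β = Cov / Var(R_m) = 77.0273 / 45.8170 = 1.6812
MRP = 10.20% − 4.16% = 6.04%
E(R) = R_f + β × MRP = 4.16% + 1.6812 × 6.04% = 14.31%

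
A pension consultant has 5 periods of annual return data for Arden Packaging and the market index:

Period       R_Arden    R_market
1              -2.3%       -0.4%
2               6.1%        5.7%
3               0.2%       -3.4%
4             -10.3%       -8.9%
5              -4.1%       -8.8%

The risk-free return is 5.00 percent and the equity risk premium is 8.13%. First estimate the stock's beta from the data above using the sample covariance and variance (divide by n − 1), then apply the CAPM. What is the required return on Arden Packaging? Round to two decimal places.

12.00%

Mean R_i = (-2.3 + 6.1 + 0.2 − 10.3 − 4.1) / 5 = -2.0800%
Mean R_m = (-0.4 + 5.7 − 3.4 − 8.9 − 8.8) / 5 = -3.1600%
Σ(R_i − R̄_i)(R_m − R̄_m) = 129.8960  ⇒  Cov = 129.8960 / 4 = 32.4740
Σ(R_m − R̄_m)² = 150.9320  ⇒  Var(R_m) = 150.9320 / 4 = 37.7330
β = Cov / Var(R_m) = 32.4740 / 37.7330 = 0.8606
E(R) = R_f + β × MRP = 5.00% + 0.8606 × 8.13% = 12.00%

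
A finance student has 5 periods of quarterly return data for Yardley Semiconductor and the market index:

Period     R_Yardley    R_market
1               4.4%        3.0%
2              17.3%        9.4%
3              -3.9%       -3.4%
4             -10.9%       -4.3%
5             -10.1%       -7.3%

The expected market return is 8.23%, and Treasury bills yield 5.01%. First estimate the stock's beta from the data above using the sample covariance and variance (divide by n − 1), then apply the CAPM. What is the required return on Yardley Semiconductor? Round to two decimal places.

Mean R_i = (4.4 + 17.3 − 3.9 − 10.9 − 10.1) / 5 = -0.6400%
Mean R_m = (3.0 + 9.4 − 3.4 − 4.3 − 7.3) / 5 = -0.5200%
Σ(R_i − R̄_i)(R_m − R̄_m) = 308.0160  ⇒  Cov = 308.0160 / 4 = 77.0040
Σ(R_m − R̄_m)² = 179.3480  ⇒  Var(R_m) = 179.3480 / 4 = 44.8370
β = Cov / Var(R_m) = 77.0040 / 44.8370 = 1.7174
MRP = 8.23% − 5.01% = 3.22%
E(R) = R_f + β × MRP = 5.01% + 1.7174 × 3.22% = 10.54%

10.54%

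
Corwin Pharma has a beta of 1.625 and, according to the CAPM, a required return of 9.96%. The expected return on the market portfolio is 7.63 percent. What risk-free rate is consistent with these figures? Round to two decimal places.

3.90%

E(R) = R_f + β(E(R_m) − R_f) = R_f(1 − β) + β·E(R_m)
9.96% = R_f × (1 − 1.625) + 1.625 × 7.63%
9.96% = R_f × -0.625 + 12.39875%
R_f = (9.96% − 12.39875%) / -0.625 = 3.90%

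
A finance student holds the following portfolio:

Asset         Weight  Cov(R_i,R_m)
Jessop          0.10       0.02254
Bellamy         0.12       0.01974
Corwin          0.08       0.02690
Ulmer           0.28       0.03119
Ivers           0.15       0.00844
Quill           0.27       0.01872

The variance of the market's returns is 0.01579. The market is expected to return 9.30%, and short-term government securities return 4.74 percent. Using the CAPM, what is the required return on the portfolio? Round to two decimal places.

11.04%

β_Jessop = 0.02254 / 0.01579 = 1.4275
β_Bellamy = 0.01974 / 0.01579 = 1.2502
β_Corwin = 0.02690 / 0.01579 = 1.7036
β_Ulmer = 0.03119 / 0.01579 = 1.9753
β_Ivers = 0.00844 / 0.01579 = 0.5345
β_Quill = 0.01872 / 0.01579 = 1.1856
β_P = Σ w_i β_i = 0.10×1.4275 + 0.12×1.2502 + 0.08×1.7036 + 0.28×1.9753 + 0.15×0.5345 + 0.27×1.1856 = 1.3824
MRP = 9.30% − 4.74% = 4.56%
E(R_P) = R_f + β_P × MRP = 4.74% + 1.3824 × 4.56% = 11.04%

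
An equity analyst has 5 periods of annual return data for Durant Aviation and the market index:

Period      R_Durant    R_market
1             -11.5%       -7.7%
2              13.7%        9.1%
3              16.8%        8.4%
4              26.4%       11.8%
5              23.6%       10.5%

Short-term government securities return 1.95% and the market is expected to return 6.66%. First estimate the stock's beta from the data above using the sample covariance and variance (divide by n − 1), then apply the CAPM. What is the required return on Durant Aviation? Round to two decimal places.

10.61%

Mean R_i = (-11.5 + 13.7 + 16.8 + 26.4 + 23.6) / 5 = 13.8000%
Mean R_m = (-7.7 + 9.1 + 8.4 + 11.8 + 10.5) / 5 = 6.4200%
Σ(R_i − R̄_i)(R_m − R̄_m) = 470.6800  ⇒  Cov = 470.6800 / 4 = 117.6700
Σ(R_m − R̄_m)² = 256.0680  ⇒  Var(R_m) = 256.0680 / 4 = 64.0170
β = Cov / Var(R_m) = 117.6700 / 64.0170 = 1.8381
MRP = 6.66% − 1.95% = 4.71%
E(R) = R_f + β × MRP = 1.95% + 1.8381 × 4.71% = 10.61%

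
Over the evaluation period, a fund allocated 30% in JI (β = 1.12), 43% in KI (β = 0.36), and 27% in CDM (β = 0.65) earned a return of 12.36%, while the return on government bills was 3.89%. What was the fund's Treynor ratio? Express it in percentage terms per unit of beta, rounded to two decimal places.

β_P = 0.30×1.12 + 0.43×0.36 + 0.27×0.65 = 0.6663
Treynor = (R_P − R_f) / β_P = (12.36% − 3.89%) / 0.6663 = 8.47% / 0.6663 = 12.71%

12.71%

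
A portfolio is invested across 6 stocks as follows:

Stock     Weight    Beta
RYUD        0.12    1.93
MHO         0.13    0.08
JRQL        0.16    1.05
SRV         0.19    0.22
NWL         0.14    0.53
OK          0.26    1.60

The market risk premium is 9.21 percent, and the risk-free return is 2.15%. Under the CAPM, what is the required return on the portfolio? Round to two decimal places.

β_P = Σ w_i β_i = 0.12×1.93 + 0.13×0.08 + 0.16×1.05 + 0.19×0.22 + 0.14×0.53 + 0.26×1.60 = 0.9420
E(R_P) = R_f + β_P × MRP = 2.15% + 0.9420 × 9.21% = 10.83%

10.83%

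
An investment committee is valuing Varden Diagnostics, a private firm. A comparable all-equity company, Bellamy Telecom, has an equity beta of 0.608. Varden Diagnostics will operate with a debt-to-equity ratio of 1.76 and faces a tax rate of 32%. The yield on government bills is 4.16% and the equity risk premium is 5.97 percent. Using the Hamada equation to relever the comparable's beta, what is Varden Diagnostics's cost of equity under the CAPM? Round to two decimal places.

β_L = β_U × [1 + (1 − t)(D/E)] = 0.608 × [1 + (1 − 0.32) × 1.76]
    = 0.608 × [1 + 0.68 × 1.76] = 0.608 × 2.1968 = 1.3357
E(R) = R_f + β_L × MRP = 4.16% + 1.3357 × 5.97% = 12.13%

12.13%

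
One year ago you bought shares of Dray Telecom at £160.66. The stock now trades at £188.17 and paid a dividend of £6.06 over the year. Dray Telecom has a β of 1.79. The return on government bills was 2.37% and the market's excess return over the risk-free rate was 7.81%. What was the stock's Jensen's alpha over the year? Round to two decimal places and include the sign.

+4.55%

Realised HPR = (P1 + D1 − P0) / P0 = (188.17 + 6.06 − 160.66) / 160.66 = 33.57 / 160.66 = 20.8951%
CAPM required = R_f + β·MRP = 2.37% + 1.79 × 7.81% = 16.3499%
α = realised − required = 20.8951% − 16.3499% = +4.55%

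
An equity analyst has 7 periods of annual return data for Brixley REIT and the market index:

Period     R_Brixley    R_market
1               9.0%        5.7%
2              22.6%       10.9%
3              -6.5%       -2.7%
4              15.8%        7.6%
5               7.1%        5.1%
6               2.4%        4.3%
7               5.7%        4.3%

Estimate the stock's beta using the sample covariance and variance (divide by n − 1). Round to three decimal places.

2.191

Mean R_i = (9.0 + 22.6 − 6.5 + 15.8 + 7.1 + 2.4 + 5.7) / 7 = 8.0143%
Mean R_m = (5.7 + 10.9 − 2.7 + 7.6 + 5.1 + 4.3 + 4.3) / 7 = 5.0286%
Σ(R_i − R̄_i)(R_m − R̄_m) = 224.2071  ⇒  Cov = 224.2071 / 6 = 37.3679
Σ(R_m − R̄_m)² = 102.3343  ⇒  Var(R_m) = 102.3343 / 6 = 17.0557
β = Cov / Var(R_m) = 37.3679 / 17.0557 = 2.1909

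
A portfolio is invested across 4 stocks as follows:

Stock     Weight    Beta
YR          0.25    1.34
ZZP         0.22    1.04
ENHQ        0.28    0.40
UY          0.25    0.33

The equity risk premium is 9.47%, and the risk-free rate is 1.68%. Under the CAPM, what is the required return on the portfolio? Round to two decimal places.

8.86%

β_P = Σ w_i β_i = 0.25×1.34 + 0.22×1.04 + 0.28×0.40 + 0.25×0.33 = 0.7583
E(R_P) = R_f + β_P × MRP = 1.68% + 0.7583 × 9.47% = 8.86%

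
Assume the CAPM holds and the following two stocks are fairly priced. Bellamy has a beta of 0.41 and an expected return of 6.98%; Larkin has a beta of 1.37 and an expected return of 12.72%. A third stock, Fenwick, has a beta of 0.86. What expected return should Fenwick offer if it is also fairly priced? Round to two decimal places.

MRP (SML slope) = (12.72% − 6.98%) / (1.37 − 0.41) = 5.74% / 0.96 = 5.9792%
R_f (intercept) = 6.98% − 0.41 × 5.9792% = 4.5285%
E(R_Fenwick) = R_f + β × MRP = 4.5285% + 0.86 × 5.9792% = 9.67%

9.67%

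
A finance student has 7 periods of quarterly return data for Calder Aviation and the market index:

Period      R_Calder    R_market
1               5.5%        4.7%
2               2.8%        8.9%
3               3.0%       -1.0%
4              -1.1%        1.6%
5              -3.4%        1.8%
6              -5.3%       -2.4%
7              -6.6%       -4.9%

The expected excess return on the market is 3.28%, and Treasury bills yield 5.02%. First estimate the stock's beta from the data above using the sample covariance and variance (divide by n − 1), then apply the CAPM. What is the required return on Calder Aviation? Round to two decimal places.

Mean R_i = (5.5 + 2.8 + 3.0 − 1.1 − 3.4 − 5.3 − 6.6) / 7 = -0.7286%
Mean R_m = (4.7 + 8.9 − 1.0 + 1.6 + 1.8 − 2.4 − 4.9) / 7 = 1.2429%
Σ(R_i − R̄_i)(R_m − R̄_m) = 91.2886  ⇒  Cov = 91.2886 / 6 = 15.2148
Σ(R_m − R̄_m)² = 127.0571  ⇒  Var(R_m) = 127.0571 / 6 = 21.1762
β = Cov / Var(R_m) = 15.2148 / 21.1762 = 0.7185
E(R) = R_f + β × MRP = 5.02% + 0.7185 × 3.28% = 7.38%

7.38%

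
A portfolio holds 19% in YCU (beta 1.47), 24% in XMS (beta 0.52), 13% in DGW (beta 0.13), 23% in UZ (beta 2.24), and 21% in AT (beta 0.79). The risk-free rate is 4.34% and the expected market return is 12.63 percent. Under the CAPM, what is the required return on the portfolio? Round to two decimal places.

13.48%

β_P = Σ w_i β_i = 0.19×1.47 + 0.24×0.52 + 0.13×0.13 + 0.23×2.24 + 0.21×0.79 = 1.1021
MRP = 12.63% − 4.34% = 8.29%
E(R_P) = R_f + β_P × MRP = 4.34% + 1.1021 × 8.29% = 13.48%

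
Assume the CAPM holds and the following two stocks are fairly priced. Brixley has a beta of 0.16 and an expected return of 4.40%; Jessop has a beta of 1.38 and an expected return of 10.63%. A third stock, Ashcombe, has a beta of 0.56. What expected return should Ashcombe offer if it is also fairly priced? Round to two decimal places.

6.44%

MRP (SML slope) = (10.63% − 4.40%) / (1.38 − 0.16) = 6.23% / 1.22 = 5.1066%
R_f (intercept) = 4.40% − 0.16 × 5.1066% = 3.5829%
E(R_Ashcombe) = R_f + β × MRP = 3.5829% + 0.56 × 5.1066% = 6.44%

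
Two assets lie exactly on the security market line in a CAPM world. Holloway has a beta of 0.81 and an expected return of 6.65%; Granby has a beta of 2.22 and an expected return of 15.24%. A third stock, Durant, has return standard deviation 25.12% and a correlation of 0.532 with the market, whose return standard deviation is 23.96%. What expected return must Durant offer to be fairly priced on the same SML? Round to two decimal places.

MRP = (15.24% − 6.65%) / (2.22 − 0.81) = 6.0922%
R_f = 6.65% − 0.81 × 6.0922% = 1.7153%
β_Durant = ρ·σ_i/σ_m = 0.532 × 25.12 / 23.96 = 0.5578
E(R_Durant) = R_f + β × MRP = 1.7153% + 0.5578 × 6.0922% = 5.11%

5.11%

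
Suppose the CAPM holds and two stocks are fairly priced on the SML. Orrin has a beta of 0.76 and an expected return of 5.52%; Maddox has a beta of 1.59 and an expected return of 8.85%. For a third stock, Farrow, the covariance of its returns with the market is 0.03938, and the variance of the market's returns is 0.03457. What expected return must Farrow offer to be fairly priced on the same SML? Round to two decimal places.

MRP = (8.85% − 5.52%) / (1.59 − 0.76) = 4.0120%
R_f = 5.52% − 0.76 × 4.0120% = 2.4709%
β_Farrow = Cov / Var(R_m) = 0.03938 / 0.03457 = 1.1391
E(R_Farrow) = R_f + β × MRP = 2.4709% + 1.1391 × 4.0120% = 7.04%

7.04%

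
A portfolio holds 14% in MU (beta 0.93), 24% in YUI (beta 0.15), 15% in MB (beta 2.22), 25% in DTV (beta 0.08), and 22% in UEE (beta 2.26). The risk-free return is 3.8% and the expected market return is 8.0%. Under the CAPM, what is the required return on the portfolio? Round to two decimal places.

β_P = Σ w_i β_i = 0.14×0.93 + 0.24×0.15 + 0.15×2.22 + 0.25×0.08 + 0.22×2.26 = 1.0164
MRP = 8.0% − 3.8% = 4.20%
E(R_P) = R_f + β_P × MRP = 3.8% + 1.0164 × 4.2% = 8.07%

8.07%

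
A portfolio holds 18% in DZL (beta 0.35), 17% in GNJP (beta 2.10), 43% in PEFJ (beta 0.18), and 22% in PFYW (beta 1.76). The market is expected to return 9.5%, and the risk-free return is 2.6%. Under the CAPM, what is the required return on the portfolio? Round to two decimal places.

8.70%

β_P = Σ w_i β_i = 0.18×0.35 + 0.17×2.10 + 0.43×0.18 + 0.22×1.76 = 0.8846
MRP = 9.5% − 2.6% = 6.90%
E(R_P) = R_f + β_P × MRP = 2.6% + 0.8846 × 6.9% = 8.70%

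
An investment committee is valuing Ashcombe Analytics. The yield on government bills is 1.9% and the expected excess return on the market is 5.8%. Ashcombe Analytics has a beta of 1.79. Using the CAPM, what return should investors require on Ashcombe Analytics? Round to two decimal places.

12.28%

E(R) = R_f + β × MRP = 1.9% + 1.79 × 5.8% = 12.28%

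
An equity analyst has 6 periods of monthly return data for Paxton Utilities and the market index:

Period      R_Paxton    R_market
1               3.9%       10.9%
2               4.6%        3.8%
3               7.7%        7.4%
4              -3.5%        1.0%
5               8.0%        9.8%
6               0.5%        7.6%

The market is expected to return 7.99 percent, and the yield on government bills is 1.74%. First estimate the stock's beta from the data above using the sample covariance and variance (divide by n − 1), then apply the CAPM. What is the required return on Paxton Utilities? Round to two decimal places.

Mean R_i = (3.9 + 4.6 + 7.7 − 3.5 + 8.0 + 0.5) / 6 = 3.5333%
Mean R_m = (10.9 + 3.8 + 7.4 + 1.0 + 9.8 + 7.6) / 6 = 6.7500%
Σ(R_i − R̄_i)(R_m − R̄_m) = 52.5700  ⇒  Cov = 52.5700 / 5 = 10.5140
Σ(R_m − R̄_m)² = 69.4350  ⇒  Var(R_m) = 69.4350 / 5 = 13.8870
β = Cov / Var(R_m) = 10.5140 / 13.8870 = 0.7571
MRP = 7.99% − 1.74% = 6.25%
E(R) = R_f + β × MRP = 1.74% + 0.7571 × 6.25% = 6.47%

6.47%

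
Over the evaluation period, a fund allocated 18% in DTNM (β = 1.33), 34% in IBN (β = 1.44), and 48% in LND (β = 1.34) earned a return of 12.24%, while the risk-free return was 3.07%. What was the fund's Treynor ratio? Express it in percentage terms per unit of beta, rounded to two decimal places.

6.68%

β_P = 0.18×1.33 + 0.34×1.44 + 0.48×1.34 = 1.3722
Treynor = (R_P − R_f) / β_P = (12.24% − 3.07%) / 1.3722 = 9.17% / 1.3722 = 6.68%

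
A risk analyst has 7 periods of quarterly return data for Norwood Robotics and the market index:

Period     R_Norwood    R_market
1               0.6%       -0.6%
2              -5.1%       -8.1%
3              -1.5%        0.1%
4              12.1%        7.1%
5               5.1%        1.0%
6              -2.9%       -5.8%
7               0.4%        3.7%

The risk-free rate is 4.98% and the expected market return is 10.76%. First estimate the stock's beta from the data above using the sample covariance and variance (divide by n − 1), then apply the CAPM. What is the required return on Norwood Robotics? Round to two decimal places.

10.39%

Mean R_i = (0.6 − 5.1 − 1.5 + 12.1 + 5.1 − 2.9 + 0.4) / 7 = 1.2429%
Mean R_m = (-0.6 − 8.1 + 0.1 + 7.1 + 1.0 − 5.8 + 3.7) / 7 = -0.3714%
Σ(R_i − R̄_i)(R_m − R̄_m) = 153.3414  ⇒  Cov = 153.3414 / 6 = 25.5569
Σ(R_m − R̄_m)² = 163.7543  ⇒  Var(R_m) = 163.7543 / 6 = 27.2924
β = Cov / Var(R_m) = 25.5569 / 27.2924 = 0.9364
MRP = 10.76% − 4.98% = 5.78%
E(R) = R_f + β × MRP = 4.98% + 0.9364 × 5.78% = 10.39%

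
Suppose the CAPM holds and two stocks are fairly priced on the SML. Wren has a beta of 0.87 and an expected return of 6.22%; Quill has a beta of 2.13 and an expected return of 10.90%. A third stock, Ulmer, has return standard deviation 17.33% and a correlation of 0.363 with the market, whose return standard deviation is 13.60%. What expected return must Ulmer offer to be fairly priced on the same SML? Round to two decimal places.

4.71%

MRP = (10.90% − 6.22%) / (2.13 − 0.87) = 3.7143%
R_f = 6.22% − 0.87 × 3.7143% = 2.9886%
β_Ulmer = ρ·σ_i/σ_m = 0.363 × 17.33 / 13.60 = 0.4626
E(R_Ulmer) = R_f + β × MRP = 2.9886% + 0.4626 × 3.7143% = 4.71%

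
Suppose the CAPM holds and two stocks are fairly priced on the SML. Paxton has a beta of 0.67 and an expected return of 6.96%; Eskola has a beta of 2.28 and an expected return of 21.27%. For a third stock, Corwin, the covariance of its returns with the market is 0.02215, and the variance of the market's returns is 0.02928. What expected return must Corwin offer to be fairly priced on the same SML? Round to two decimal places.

MRP = (21.27% − 6.96%) / (2.28 − 0.67) = 8.8882%
R_f = 6.96% − 0.67 × 8.8882% = 1.0049%
β_Corwin = Cov / Var(R_m) = 0.02215 / 0.02928 = 0.7565
E(R_Corwin) = R_f + β × MRP = 1.0049% + 0.7565 × 8.8882% = 7.73%

7.73%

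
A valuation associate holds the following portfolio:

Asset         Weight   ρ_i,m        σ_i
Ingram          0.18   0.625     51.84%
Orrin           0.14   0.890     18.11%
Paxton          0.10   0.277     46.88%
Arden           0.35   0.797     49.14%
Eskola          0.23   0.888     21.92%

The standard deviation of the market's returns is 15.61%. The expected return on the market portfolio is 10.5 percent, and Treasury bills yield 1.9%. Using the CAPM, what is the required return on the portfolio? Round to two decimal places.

17.09%

β_Ingram = 0.625 × 51.84% / 15.61% = 2.0756
β_Orrin = 0.890 × 18.11% / 15.61% = 1.0325
β_Paxton = 0.277 × 46.88% / 15.61% = 0.8319
β_Arden = 0.797 × 49.14% / 15.61% = 2.5089
β_Eskola = 0.888 × 21.92% / 15.61% = 1.2470
β_P = Σ w_i β_i = 0.18×2.0756 + 0.14×1.0325 + 0.10×0.8319 + 0.35×2.5089 + 0.23×1.2470 = 1.7663
MRP = 10.5% − 1.9% = 8.60%
E(R_P) = R_f + β_P × MRP = 1.9% + 1.7663 × 8.6% = 17.09%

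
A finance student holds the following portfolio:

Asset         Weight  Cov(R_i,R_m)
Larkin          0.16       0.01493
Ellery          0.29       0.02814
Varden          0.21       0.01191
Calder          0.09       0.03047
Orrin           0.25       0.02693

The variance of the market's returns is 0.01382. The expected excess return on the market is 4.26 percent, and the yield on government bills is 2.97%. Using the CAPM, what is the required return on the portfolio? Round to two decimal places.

9.91%

β_Larkin = 0.01493 / 0.01382 = 1.0803
β_Ellery = 0.02814 / 0.01382 = 2.0362
β_Varden = 0.01191 / 0.01382 = 0.8618
β_Calder = 0.03047 / 0.01382 = 2.2048
β_Orrin = 0.02693 / 0.01382 = 1.9486
β_P = Σ w_i β_i = 0.16×1.0803 + 0.29×2.0362 + 0.21×0.8618 + 0.09×2.2048 + 0.25×1.9486 = 1.6299
E(R_P) = R_f + β_P × MRP = 2.97% + 1.6299 × 4.26% = 9.91%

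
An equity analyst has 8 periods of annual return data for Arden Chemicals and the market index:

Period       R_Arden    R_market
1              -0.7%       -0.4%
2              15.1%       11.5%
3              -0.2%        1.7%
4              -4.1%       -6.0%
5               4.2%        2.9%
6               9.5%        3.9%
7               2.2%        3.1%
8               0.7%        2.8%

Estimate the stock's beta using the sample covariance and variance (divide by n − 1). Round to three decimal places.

Mean R_i = (-0.7 + 15.1 − 0.2 − 4.1 + 4.2 + 9.5 + 2.2 + 0.7) / 8 = 3.3375%
Mean R_m = (-0.4 + 11.5 + 1.7 − 6.0 + 2.9 + 3.9 + 3.1 + 2.8) / 8 = 2.4375%
Σ(R_i − R̄_i)(R_m − R̄_m) = 191.1188  ⇒  Cov = 191.1188 / 7 = 27.3027
Σ(R_m − R̄_m)² = 164.8388  ⇒  Var(R_m) = 164.8388 / 7 = 23.5484
β = Cov / Var(R_m) = 27.3027 / 23.5484 = 1.1594

1.159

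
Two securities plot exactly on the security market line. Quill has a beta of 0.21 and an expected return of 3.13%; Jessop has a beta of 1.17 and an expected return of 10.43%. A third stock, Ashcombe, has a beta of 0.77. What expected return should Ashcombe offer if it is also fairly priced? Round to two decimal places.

MRP (SML slope) = (10.43% − 3.13%) / (1.17 − 0.21) = 7.30% / 0.96 = 7.6042%
R_f (intercept) = 3.13% − 0.21 × 7.6042% = 1.5331%
E(R_Ashcombe) = R_f + β × MRP = 1.5331% + 0.77 × 7.6042% = 7.39%

7.39%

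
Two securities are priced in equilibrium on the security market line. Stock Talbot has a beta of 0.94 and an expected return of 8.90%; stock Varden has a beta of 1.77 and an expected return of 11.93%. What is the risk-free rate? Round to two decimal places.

Both satisfy E(R) = R_f + β·MRP, so the slope of the SML is
MRP = (11.93% − 8.90%) / (1.77 − 0.94) = 3.03% / 0.83 = 3.6506%
R_f = E(R_Talbot) − β_Talbot·MRP = 8.90% − 0.94 × 3.6506% = 5.4684%

5.47%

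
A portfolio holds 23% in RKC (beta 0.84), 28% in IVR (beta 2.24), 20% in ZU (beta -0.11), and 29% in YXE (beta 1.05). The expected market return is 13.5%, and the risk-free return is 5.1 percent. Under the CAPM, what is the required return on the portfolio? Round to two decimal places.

β_P = Σ w_i β_i = 0.23×0.84 + 0.28×2.24 + 0.20×-0.11 + 0.29×1.05 = 1.1029
MRP = 13.5% − 5.1% = 8.40%
E(R_P) = R_f + β_P × MRP = 5.1% + 1.1029 × 8.4% = 14.36%

14.36%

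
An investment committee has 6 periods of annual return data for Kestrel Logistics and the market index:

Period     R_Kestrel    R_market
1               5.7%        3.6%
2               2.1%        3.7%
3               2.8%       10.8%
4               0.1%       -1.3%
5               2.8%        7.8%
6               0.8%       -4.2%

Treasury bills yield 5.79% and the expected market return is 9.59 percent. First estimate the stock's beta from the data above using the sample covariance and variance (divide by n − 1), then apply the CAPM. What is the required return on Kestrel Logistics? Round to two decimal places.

6.49%

Mean R_i = (5.7 + 2.1 + 2.8 + 0.1 + 2.8 + 0.8) / 6 = 2.3833%
Mean R_m = (3.6 + 3.7 + 10.8 − 1.3 + 7.8 − 4.2) / 6 = 3.4000%
Σ(R_i − R̄_i)(R_m − R̄_m) = 28.2600  ⇒  Cov = 28.2600 / 5 = 5.6520
Σ(R_m − R̄_m)² = 154.1000  ⇒  Var(R_m) = 154.1000 / 5 = 30.8200
β = Cov / Var(R_m) = 5.6520 / 30.8200 = 0.1834
MRP = 9.59% − 5.79% = 3.80%
E(R) = R_f + β × MRP = 5.79% + 0.1834 × 3.80% = 6.49%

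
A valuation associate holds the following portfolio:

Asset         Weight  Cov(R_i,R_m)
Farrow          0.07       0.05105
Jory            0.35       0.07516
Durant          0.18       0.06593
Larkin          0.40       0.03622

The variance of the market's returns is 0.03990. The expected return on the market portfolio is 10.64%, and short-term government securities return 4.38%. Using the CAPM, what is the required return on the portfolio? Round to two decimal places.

13.20%

β_Farrow = 0.05105 / 0.03990 = 1.2794
β_Jory = 0.07516 / 0.03990 = 1.8837
β_Durant = 0.06593 / 0.03990 = 1.6524
β_Larkin = 0.03622 / 0.03990 = 0.9078
β_P = Σ w_i β_i = 0.07×1.2794 + 0.35×1.8837 + 0.18×1.6524 + 0.40×0.9078 = 1.4094
MRP = 10.64% − 4.38% = 6.26%
E(R_P) = R_f + β_P × MRP = 4.38% + 1.4094 × 6.26% = 13.20%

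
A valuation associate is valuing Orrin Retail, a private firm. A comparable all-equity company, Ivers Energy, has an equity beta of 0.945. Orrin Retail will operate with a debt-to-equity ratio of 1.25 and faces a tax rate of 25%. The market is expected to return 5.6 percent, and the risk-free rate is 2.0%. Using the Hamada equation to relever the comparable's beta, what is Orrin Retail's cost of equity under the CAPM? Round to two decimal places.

β_L = β_U × [1 + (1 − t)(D/E)] = 0.945 × [1 + (1 − 0.25) × 1.25]
    = 0.945 × [1 + 0.75 × 1.25] = 0.945 × 1.9375 = 1.8309
MRP = 5.6% − 2.0% = 3.60%
E(R) = R_f + β_L × MRP = 2.0% + 1.8309 × 3.6% = 8.59%

8.59%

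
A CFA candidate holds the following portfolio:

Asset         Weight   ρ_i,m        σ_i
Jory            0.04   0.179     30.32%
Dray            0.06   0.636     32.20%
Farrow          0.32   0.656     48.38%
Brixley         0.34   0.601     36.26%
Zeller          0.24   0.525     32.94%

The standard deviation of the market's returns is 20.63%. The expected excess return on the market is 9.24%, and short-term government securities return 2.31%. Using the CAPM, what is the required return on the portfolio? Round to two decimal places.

β_Jory = 0.179 × 30.32% / 20.63% = 0.2631
β_Dray = 0.636 × 32.20% / 20.63% = 0.9927
β_Farrow = 0.656 × 48.38% / 20.63% = 1.5384
β_Brixley = 0.601 × 36.26% / 20.63% = 1.0563
β_Zeller = 0.525 × 32.94% / 20.63% = 0.8383
β_P = Σ w_i β_i = 0.04×0.2631 + 0.06×0.9927 + 0.32×1.5384 + 0.34×1.0563 + 0.24×0.8383 = 1.1227
E(R_P) = R_f + β_P × MRP = 2.31% + 1.1227 × 9.24% = 12.68%

12.68%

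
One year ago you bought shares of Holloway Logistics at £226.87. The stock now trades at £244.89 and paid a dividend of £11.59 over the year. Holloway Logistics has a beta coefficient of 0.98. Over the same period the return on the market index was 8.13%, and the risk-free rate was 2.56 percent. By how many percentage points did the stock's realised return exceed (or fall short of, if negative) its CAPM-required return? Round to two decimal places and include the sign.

+5.03%

Realised HPR = (P1 + D1 − P0) / P0 = (244.89 + 11.59 − 226.87) / 226.87 = 29.61 / 226.87 = 13.0515%
MRP = 8.13% − 2.56% = 5.57%
CAPM required = R_f + β·MRP = 2.56% + 0.98 × 5.57% = 8.0186%
α = realised − required = 13.0515% − 8.0186% = +5.03%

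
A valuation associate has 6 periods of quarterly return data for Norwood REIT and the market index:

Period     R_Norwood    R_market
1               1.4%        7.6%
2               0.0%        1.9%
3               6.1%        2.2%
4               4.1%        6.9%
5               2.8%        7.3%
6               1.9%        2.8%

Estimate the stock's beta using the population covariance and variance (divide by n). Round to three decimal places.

Mean R_i = (1.4 + 0.0 + 6.1 + 4.1 + 2.8 + 1.9) / 6 = 2.7167%
Mean R_m = (7.6 + 1.9 + 2.2 + 6.9 + 7.3 + 2.8) / 6 = 4.7833%
Σ(R_i − R̄_i)(R_m − R̄_m) = 0.1417  ⇒  Cov = 0.1417 / 6 = 0.0236
Σ(R_m − R̄_m)² = 37.6683  ⇒  Var(R_m) = 37.6683 / 6 = 6.2781
β = Cov / Var(R_m) = 0.0236 / 6.2781 = 0.0038

0.004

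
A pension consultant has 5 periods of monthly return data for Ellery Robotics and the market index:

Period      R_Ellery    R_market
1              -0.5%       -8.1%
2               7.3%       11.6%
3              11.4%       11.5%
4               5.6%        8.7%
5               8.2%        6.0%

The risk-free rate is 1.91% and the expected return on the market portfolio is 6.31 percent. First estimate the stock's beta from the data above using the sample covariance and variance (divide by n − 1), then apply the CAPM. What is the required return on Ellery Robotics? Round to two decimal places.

Mean R_i = (-0.5 + 7.3 + 11.4 + 5.6 + 8.2) / 5 = 6.4000%
Mean R_m = (-8.1 + 11.6 + 11.5 + 8.7 + 6.0) / 5 = 5.9400%
Σ(R_i − R̄_i)(R_m − R̄_m) = 127.6700  ⇒  Cov = 127.6700 / 4 = 31.9175
Σ(R_m − R̄_m)² = 267.6920  ⇒  Var(R_m) = 267.6920 / 4 = 66.9230
β = Cov / Var(R_m) = 31.9175 / 66.9230 = 0.4769
MRP = 6.31% − 1.91% = 4.40%
E(R) = R_f + β × MRP = 1.91% + 0.4769 × 4.40% = 4.01%

4.01%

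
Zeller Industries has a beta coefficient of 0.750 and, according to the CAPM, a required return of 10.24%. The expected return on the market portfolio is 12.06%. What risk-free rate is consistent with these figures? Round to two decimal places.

4.78%

E(R) = R_f + β(E(R_m) − R_f) = R_f(1 − β) + β·E(R_m)
10.24% = R_f × (1 − 0.750) + 0.750 × 12.06%
10.24% = R_f × 0.250 + 9.04500%
R_f = (10.24% − 9.04500%) / 0.250 = 4.78%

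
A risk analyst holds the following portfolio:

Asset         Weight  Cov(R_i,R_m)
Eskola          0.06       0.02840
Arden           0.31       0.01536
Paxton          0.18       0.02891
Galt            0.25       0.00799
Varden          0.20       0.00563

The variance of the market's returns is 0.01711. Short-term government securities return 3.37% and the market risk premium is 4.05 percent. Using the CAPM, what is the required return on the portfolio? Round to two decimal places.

β_Eskola = 0.02840 / 0.01711 = 1.6598
β_Arden = 0.01536 / 0.01711 = 0.8977
β_Paxton = 0.02891 / 0.01711 = 1.6897
β_Galt = 0.00799 / 0.01711 = 0.4670
β_Varden = 0.00563 / 0.01711 = 0.3290
β_P = Σ w_i β_i = 0.06×1.6598 + 0.31×0.8977 + 0.18×1.6897 + 0.25×0.4670 + 0.20×0.3290 = 0.8646
E(R_P) = R_f + β_P × MRP = 3.37% + 0.8646 × 4.05% = 6.87%

6.87%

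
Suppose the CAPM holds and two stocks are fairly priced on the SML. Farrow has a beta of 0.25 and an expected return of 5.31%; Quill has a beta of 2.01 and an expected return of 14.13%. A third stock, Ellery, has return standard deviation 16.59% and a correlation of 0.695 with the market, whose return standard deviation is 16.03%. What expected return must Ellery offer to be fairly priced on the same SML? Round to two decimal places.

7.66%

MRP = (14.13% − 5.31%) / (2.01 − 0.25) = 5.0114%
R_f = 5.31% − 0.25 × 5.0114% = 4.0572%
β_Ellery = ρ·σ_i/σ_m = 0.695 × 16.59 / 16.03 = 0.7193
E(R_Ellery) = R_f + β × MRP = 4.0572% + 0.7193 × 5.0114% = 7.66%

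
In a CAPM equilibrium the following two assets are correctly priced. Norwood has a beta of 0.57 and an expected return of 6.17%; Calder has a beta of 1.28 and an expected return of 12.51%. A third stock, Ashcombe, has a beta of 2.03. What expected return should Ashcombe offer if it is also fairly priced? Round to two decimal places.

MRP (SML slope) = (12.51% − 6.17%) / (1.28 − 0.57) = 6.34% / 0.71 = 8.9296%
R_f (intercept) = 6.17% − 0.57 × 8.9296% = 1.0801%
E(R_Ashcombe) = R_f + β × MRP = 1.0801% + 2.03 × 8.9296% = 19.21%

19.21%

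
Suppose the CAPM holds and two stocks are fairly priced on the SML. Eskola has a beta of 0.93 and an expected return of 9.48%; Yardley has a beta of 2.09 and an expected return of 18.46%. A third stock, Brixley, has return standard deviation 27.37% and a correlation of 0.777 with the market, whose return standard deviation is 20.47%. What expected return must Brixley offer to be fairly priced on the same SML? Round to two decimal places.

10.32%

MRP = (18.46% − 9.48%) / (2.09 − 0.93) = 7.7414%
R_f = 9.48% − 0.93 × 7.7414% = 2.2805%
β_Brixley = ρ·σ_i/σ_m = 0.777 × 27.37 / 20.47 = 1.0389
E(R_Brixley) = R_f + β × MRP = 2.2805% + 1.0389 × 7.7414% = 10.32%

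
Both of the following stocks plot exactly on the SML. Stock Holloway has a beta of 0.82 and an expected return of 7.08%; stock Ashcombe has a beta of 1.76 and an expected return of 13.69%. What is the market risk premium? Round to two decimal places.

Both satisfy E(R) = R_f + β·MRP, so the slope of the SML is
MRP = (13.69% − 7.08%) / (1.76 − 0.82) = 6.61% / 0.94 = 7.0319%

7.03%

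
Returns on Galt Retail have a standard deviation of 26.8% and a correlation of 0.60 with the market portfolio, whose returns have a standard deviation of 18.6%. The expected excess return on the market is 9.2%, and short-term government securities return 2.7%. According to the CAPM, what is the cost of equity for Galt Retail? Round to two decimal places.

β = ρ × σ_i / σ_m = 0.60 × 26.8% / 18.6% = 0.8645
E(R) = 2.7% + 0.8645 × 9.2% = 10.65%

10.65%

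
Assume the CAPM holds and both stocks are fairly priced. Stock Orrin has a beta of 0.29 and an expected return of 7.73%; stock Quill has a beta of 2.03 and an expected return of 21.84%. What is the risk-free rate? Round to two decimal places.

Both satisfy E(R) = R_f + β·MRP, so the slope of the SML is
MRP = (21.84% − 7.73%) / (2.03 − 0.29) = 14.11% / 1.74 = 8.1092%
R_f = E(R_Orrin) − β_Orrin·MRP = 7.73% − 0.29 × 8.1092% = 5.3783%

5.38%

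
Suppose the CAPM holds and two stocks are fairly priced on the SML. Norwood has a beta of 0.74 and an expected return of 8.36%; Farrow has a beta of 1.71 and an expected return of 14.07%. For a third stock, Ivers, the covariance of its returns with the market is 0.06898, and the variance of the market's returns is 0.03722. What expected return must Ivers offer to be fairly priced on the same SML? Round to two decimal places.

MRP = (14.07% − 8.36%) / (1.71 − 0.74) = 5.8866%
R_f = 8.36% − 0.74 × 5.8866% = 4.0039%
β_Ivers = Cov / Var(R_m) = 0.06898 / 0.03722 = 1.8533
E(R_Ivers) = R_f + β × MRP = 4.0039% + 1.8533 × 5.8866% = 14.91%

14.91%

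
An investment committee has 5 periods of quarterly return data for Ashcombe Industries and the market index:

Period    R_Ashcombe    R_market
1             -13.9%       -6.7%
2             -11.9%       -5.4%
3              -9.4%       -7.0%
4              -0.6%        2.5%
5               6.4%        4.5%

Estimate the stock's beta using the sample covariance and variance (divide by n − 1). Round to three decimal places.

1.491

Mean R_i = (-13.9 − 11.9 − 9.4 − 0.6 + 6.4) / 5 = -5.8800%
Mean R_m = (-6.7 − 5.4 − 7.0 + 2.5 + 4.5) / 5 = -2.4200%
Σ(R_i − R̄_i)(R_m − R̄_m) = 179.3420  ⇒  Cov = 179.3420 / 4 = 44.8355
Σ(R_m − R̄_m)² = 120.2680  ⇒  Var(R_m) = 120.2680 / 4 = 30.0670
β = Cov / Var(R_m) = 44.8355 / 30.0670 = 1.4912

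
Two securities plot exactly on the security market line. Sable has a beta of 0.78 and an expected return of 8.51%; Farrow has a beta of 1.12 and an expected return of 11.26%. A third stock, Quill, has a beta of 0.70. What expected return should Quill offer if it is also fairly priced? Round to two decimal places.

7.86%

MRP (SML slope) = (11.26% − 8.51%) / (1.12 − 0.78) = 2.75% / 0.34 = 8.0882%
R_f (intercept) = 8.51% − 0.78 × 8.0882% = 2.2012%
E(R_Quill) = R_f + β × MRP = 2.2012% + 0.70 × 8.0882% = 7.86%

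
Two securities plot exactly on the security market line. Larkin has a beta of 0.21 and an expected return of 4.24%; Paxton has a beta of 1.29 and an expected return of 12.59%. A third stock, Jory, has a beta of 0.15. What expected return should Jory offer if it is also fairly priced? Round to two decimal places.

3.78%

MRP (SML slope) = (12.59% − 4.24%) / (1.29 − 0.21) = 8.35% / 1.08 = 7.7315%
R_f (intercept) = 4.24% − 0.21 × 7.7315% = 2.6164%
E(R_Jory) = R_f + β × MRP = 2.6164% + 0.15 × 7.7315% = 3.78%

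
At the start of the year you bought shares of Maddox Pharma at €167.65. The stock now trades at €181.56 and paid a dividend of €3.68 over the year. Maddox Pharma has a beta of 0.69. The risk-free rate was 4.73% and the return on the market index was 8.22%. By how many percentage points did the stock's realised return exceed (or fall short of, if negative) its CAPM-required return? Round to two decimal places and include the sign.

+3.35%

Realised HPR = (P1 + D1 − P0) / P0 = (181.56 + 3.68 − 167.65) / 167.65 = 17.59 / 167.65 = 10.4921%
MRP = 8.22% − 4.73% = 3.49%
CAPM required = R_f + β·MRP = 4.73% + 0.69 × 3.49% = 7.1381%
α = realised − required = 10.4921% − 7.1381% = +3.35%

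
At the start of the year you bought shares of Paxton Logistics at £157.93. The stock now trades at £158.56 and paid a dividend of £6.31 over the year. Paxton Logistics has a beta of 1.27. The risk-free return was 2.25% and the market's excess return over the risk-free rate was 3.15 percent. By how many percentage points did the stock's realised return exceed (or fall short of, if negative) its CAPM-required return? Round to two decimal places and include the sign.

Realised HPR = (P1 + D1 − P0) / P0 = (158.56 + 6.31 − 157.93) / 157.93 = 6.94 / 157.93 = 4.3944%
CAPM required = R_f + β·MRP = 2.25% + 1.27 × 3.15% = 6.2505%
α = realised − required = 4.3944% − 6.2505% = -1.86%

-1.86%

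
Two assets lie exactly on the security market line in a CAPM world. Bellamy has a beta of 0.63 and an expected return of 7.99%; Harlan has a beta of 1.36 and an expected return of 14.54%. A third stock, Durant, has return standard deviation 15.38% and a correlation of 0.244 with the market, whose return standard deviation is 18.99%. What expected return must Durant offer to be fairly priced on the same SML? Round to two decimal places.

4.11%

MRP = (14.54% − 7.99%) / (1.36 − 0.63) = 8.9726%
R_f = 7.99% − 0.63 × 8.9726% = 2.3373%
β_Durant = ρ·σ_i/σ_m = 0.244 × 15.38 / 18.99 = 0.1976
E(R_Durant) = R_f + β × MRP = 2.3373% + 0.1976 × 8.9726% = 4.11%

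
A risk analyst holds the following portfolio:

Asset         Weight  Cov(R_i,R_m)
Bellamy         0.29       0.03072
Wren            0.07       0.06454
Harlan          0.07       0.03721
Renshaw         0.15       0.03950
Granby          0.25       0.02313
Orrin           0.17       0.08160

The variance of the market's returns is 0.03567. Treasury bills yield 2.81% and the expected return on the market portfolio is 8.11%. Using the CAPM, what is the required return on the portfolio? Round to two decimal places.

8.99%

β_Bellamy = 0.03072 / 0.03567 = 0.8612
β_Wren = 0.06454 / 0.03567 = 1.8094
β_Harlan = 0.03721 / 0.03567 = 1.0432
β_Renshaw = 0.03950 / 0.03567 = 1.1074
β_Granby = 0.02313 / 0.03567 = 0.6484
β_Orrin = 0.08160 / 0.03567 = 2.2876
β_P = Σ w_i β_i = 0.29×0.8612 + 0.07×1.8094 + 0.07×1.0432 + 0.15×1.1074 + 0.25×0.6484 + 0.17×2.2876 = 1.1665
MRP = 8.11% − 2.81% = 5.30%
E(R_P) = R_f + β_P × MRP = 2.81% + 1.1665 × 5.30% = 8.99%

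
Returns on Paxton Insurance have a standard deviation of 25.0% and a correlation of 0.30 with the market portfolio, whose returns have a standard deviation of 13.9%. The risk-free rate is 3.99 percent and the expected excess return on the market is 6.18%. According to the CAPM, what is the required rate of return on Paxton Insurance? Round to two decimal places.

7.32%

β = ρ × σ_i / σ_m = 0.30 × 25.0% / 13.9% = 0.5396
E(R) = 3.99% + 0.5396 × 6.18% = 7.32%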